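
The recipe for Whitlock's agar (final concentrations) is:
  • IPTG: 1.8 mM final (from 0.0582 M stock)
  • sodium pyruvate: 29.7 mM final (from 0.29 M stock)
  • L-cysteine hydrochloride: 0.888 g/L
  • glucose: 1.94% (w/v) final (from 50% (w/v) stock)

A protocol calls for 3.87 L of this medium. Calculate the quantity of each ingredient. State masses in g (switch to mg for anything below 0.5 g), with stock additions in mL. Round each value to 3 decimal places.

Scale factor relative to 1 L: 3.87.
IPTG: V = C2·V2/C1 = 1.8 mM × 3870 mL ÷ 58.2 mM = 119.691 mL
sodium pyruvate: C1V1 = C2V2 → 29.7 mM × 3870 mL ÷ 290 mM = 396.341 mL
L-cysteine hydrochloride: 0.888 g/L × 3.87 L = 3.437 g
glucose: dilute stock: 1.94% ÷ 50% × 3870 mL = 150.156 mL

IPTG 119.691 mL; sodium pyruvate 396.341 mL; L-cysteine hydrochloride 3.437 g; glucose 150.156 mL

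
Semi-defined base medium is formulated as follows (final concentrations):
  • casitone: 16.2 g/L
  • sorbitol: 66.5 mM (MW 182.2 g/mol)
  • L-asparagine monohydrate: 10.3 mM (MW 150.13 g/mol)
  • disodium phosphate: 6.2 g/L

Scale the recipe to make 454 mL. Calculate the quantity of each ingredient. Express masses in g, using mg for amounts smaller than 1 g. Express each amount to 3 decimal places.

Working volume: 454 mL = 0.454 L.
casitone: 16.2 g/L × 0.454 L = 7.355 g
sorbitol: 66.5 mmol/L × 182.2 g/mol × 0.454 L ÷ 1000 = 5.501 g
L-asparagine monohydrate: 10.3 mmol/L × 150.13 mg/mmol × 0.454 L = 702.038 mg
disodium phosphate: 6.2 g/L × 0.454 L = 2.815 g

casitone 7.355 g; sorbitol 5.501 g; L-asparagine monohydrate 702.038 mg; disodium phosphate 2.815 g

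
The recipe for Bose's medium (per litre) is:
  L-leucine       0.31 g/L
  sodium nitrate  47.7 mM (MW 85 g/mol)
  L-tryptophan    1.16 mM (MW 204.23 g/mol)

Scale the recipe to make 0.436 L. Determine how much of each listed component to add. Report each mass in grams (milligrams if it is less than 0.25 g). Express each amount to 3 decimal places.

L-leucine 135.160 mg; sodium nitrate 1.768 g; L-tryptophan 103.291 mg

Working volume: 0.436 L.
L-leucine: 0.31 g/L × 0.436 L = 0.13516 g = 135.160 mg
sodium nitrate: 47.7 mmol/L × 85 g/mol × 0.436 L ÷ 1000 = 1.768 g
L-tryptophan: 1.16 mmol/L × 204.23 mg/mmol × 0.436 L = 103.291 mg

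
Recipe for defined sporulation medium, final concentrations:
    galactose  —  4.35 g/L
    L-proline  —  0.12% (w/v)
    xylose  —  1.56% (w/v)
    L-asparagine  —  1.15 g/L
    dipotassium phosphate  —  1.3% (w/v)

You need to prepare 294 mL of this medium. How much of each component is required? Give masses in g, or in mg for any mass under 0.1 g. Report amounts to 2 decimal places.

Working volume: 294 mL = 0.294 L.
galactose: 4.35 g/L × 0.294 L = 1.28 g
L-proline: 0.12 g per 100 mL × 294 mL ÷ 100 = 0.35 g
xylose: 1.56% w/v = 15.6 g/L → 15.6 × 0.294 L = 4.59 g
L-asparagine: 1.15 g/L × 0.294 L = 0.34 g
dipotassium phosphate: 1.3% w/v = 13 g/L → 13 × 0.294 L = 3.82 g

galactose 1.28 g; L-proline 0.35 g; xylose 4.59 g; L-asparagine 0.34 g; dipotassium phosphate 3.82 g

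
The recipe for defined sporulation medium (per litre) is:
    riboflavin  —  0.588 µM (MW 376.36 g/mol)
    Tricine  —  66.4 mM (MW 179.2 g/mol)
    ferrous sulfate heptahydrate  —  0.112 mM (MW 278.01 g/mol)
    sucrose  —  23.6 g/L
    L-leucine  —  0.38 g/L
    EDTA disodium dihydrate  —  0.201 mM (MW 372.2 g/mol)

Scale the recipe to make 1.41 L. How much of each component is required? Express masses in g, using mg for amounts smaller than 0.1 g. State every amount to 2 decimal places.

riboflavin 0.31 mg; Tricine 16.78 g; ferrous sulfate heptahydrate 43.90 mg; sucrose 33.28 g; L-leucine 0.54 g; EDTA disodium dihydrate 0.11 g

Working volume: 1.41 L.
riboflavin: 0.588 µmol/L × 376.36 g/mol × 1.41 L ÷ 1000 = 0.31 mg
Tricine: 66.4 mmol/L × 179.2 g/mol × 1.41 L ÷ 1000 = 16.78 g
ferrous sulfate heptahydrate: 0.112 mmol/L × 278.01 mg/mmol × 1.41 L = 43.90 mg
sucrose: 23.6 g/L × 1.41 L = 33.28 g
L-leucine: 0.38 g/L × 1.41 L = 0.54 g
EDTA disodium dihydrate: 0.201 mmol/L × 372.2 g/mol × 1.41 L ÷ 1000 = 0.11 g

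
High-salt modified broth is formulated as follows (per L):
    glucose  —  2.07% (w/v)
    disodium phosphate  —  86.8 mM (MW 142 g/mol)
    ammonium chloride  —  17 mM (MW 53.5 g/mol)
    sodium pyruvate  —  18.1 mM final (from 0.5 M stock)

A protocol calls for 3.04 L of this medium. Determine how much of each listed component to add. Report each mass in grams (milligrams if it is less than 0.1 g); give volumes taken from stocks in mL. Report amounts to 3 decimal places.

glucose 62.928 g; disodium phosphate 37.470 g; ammonium chloride 2.765 g; sodium pyruvate 110.048 mL

Working volume: 3.04 L.
glucose: 2.07% w/v = 20.7 g/L → 20.7 × 3.04 L = 62.928 g
disodium phosphate: 86.8 mmol/L × 142 g/mol × 3.04 L ÷ 1000 = 37.470 g
ammonium chloride: 17 mmol/L × 53.5 g/mol × 3.04 L ÷ 1000 = 2.765 g
sodium pyruvate: V = C2·V2/C1 = 18.1 mM × 3040 mL ÷ 500 mM = 110.048 mL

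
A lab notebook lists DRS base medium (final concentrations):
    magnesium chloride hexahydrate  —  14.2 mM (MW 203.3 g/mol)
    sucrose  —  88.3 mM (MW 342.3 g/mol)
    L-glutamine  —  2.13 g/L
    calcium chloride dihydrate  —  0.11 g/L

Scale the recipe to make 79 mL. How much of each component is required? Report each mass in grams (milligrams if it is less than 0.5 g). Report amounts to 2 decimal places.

Working volume: 79 mL = 0.079 L.
magnesium chloride hexahydrate: 14.2 mmol/L × 203.3 mg/mmol × 0.079 L = 228.06 mg
sucrose: 88.3 mmol/L × 342.3 g/mol × 0.079 L ÷ 1000 = 2.39 g
L-glutamine: 2.13 g/L × 0.079 L = 0.16827 g = 168.27 mg
calcium chloride dihydrate: 0.11 g/L × 0.079 L = 0.00869 g = 8.69 mg

magnesium chloride hexahydrate 228.06 mg; sucrose 2.39 g; L-glutamine 168.27 mg; calcium chloride dihydrate 8.69 mg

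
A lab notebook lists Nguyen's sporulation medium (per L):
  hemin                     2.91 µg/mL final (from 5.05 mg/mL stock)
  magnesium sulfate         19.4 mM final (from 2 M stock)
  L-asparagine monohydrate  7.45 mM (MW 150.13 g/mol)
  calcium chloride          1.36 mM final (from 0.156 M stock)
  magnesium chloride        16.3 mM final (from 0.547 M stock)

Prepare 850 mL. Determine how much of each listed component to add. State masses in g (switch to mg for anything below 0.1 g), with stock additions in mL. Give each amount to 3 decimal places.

hemin 0.490 mL; magnesium sulfate 8.245 mL; L-asparagine monohydrate 0.951 g; calcium chloride 7.410 mL; magnesium chloride 25.329 mL

Working volume: 850 mL = 0.85 L.
hemin: V = C2·V2/C1 = 2.91 µg/mL × 850 mL ÷ 5050 µg/mL = 0.490 mL
magnesium sulfate: C1V1 = C2V2 → 19.4 mM × 850 mL ÷ 2000 mM = 8.245 mL
L-asparagine monohydrate: 7.45 mmol/L × 150.13 g/mol × 0.85 L ÷ 1000 = 0.951 g
calcium chloride: C1V1 = C2V2 → 1.36 mM × 850 mL ÷ 156 mM = 7.410 mL
magnesium chloride: C1V1 = C2V2 → 16.3 mM × 850 mL ÷ 547 mM = 25.329 mL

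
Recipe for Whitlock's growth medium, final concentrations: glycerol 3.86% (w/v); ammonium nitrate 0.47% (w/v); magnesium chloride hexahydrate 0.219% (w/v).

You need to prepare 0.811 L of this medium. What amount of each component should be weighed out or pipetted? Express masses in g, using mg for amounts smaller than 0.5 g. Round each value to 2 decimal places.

glycerol 31.30 g; ammonium nitrate 3.81 g; magnesium chloride hexahydrate 1.78 g

Working volume: 0.811 L.
glycerol: 3.86 g per 100 mL × 811 mL ÷ 100 = 31.30 g
ammonium nitrate: 0.47% w/v = 4.7 g/L → 4.7 × 0.811 L = 3.81 g
magnesium chloride hexahydrate: 0.219% w/v = 2.19 g/L → 2.19 × 0.811 L = 1.78 g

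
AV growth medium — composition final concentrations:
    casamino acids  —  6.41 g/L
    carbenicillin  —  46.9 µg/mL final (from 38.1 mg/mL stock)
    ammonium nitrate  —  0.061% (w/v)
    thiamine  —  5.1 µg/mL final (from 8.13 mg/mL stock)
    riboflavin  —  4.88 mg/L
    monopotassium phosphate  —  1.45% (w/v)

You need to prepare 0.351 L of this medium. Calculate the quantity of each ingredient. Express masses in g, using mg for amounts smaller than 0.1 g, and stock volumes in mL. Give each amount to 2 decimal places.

Scale factor relative to 1 L: 0.351.
casamino acids: 6.41 g/L × 0.351 L = 2.25 g
carbenicillin: C1V1 = C2V2 → 46.9 µg/mL × 351 mL ÷ 38100 µg/mL = 0.43 mL
ammonium nitrate: 0.061% w/v = 0.61 g/L → 0.61 × 0.351 L = 0.21 g
thiamine: V = C2·V2/C1 = 5.1 µg/mL × 351 mL ÷ 8130 µg/mL = 0.22 mL
riboflavin: 4.88 mg/L × 0.351 L = 1.71 mg
monopotassium phosphate: 1.45 g per 100 mL × 351 mL ÷ 100 = 5.09 g

casamino acids 2.25 g; carbenicillin 0.43 mL; ammonium nitrate 0.21 g; thiamine 0.22 mL; riboflavin 1.71 mg; monopotassium phosphate 5.09 g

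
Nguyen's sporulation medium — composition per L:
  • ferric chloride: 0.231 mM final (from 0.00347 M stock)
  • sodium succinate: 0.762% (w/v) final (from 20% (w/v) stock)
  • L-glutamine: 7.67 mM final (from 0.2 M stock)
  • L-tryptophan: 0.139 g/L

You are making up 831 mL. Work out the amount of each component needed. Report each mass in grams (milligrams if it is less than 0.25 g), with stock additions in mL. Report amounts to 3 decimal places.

Scale factor relative to 1 L: 0.831.
ferric chloride: V = C2·V2/C1 = 0.231 mM × 831 mL ÷ 3.47 mM = 55.320 mL
sodium succinate: C1V1 = C2V2 → 0.762% ÷ 20% × 831 mL = 31.661 mL
L-glutamine: C1V1 = C2V2 → 7.67 mM × 831 mL ÷ 200 mM = 31.869 mL
L-tryptophan: 0.139 g/L × 0.831 L = 0.115509 g = 115.509 mg

ferric chloride 55.320 mL; sodium succinate 31.661 mL; L-glutamine 31.869 mL; L-tryptophan 115.509 mg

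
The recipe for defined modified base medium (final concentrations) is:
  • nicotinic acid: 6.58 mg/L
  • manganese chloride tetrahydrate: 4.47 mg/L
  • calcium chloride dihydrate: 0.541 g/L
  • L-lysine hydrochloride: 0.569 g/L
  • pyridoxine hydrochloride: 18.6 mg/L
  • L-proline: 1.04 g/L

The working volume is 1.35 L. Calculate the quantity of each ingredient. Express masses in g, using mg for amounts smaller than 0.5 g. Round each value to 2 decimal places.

Scale factor relative to 1 L: 1.35.
nicotinic acid: 6.58 mg/L × 1.35 L = 8.88 mg
manganese chloride tetrahydrate: 4.47 mg/L × 1.35 L = 6.03 mg
calcium chloride dihydrate: 0.541 g/L × 1.35 L = 0.73 g
L-lysine hydrochloride: 0.569 g/L × 1.35 L = 0.77 g
pyridoxine hydrochloride: 18.6 mg/L × 1.35 L = 25.11 mg
L-proline: 1.04 g/L × 1.35 L = 1.40 g

nicotinic acid 8.88 mg; manganese chloride tetrahydrate 6.03 mg; calcium chloride dihydrate 0.73 g; L-lysine hydrochloride 0.77 g; pyridoxine hydrochloride 25.11 mg; L-proline 1.40 g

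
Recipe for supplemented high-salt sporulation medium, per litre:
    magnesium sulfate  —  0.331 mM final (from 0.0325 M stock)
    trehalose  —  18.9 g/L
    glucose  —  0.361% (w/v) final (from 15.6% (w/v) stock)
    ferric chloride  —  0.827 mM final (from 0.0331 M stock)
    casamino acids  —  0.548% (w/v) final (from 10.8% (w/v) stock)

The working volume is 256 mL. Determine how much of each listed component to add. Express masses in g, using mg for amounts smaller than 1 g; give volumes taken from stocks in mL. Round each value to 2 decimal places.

magnesium sulfate 2.61 mL; trehalose 4.84 g; glucose 5.92 mL; ferric chloride 6.40 mL; casamino acids 12.99 mL

Scale factor relative to 1 L: 0.256.
magnesium sulfate: V = C2·V2/C1 = 0.331 mM × 256 mL ÷ 32.5 mM = 2.61 mL
trehalose: 18.9 g/L × 0.256 L = 4.84 g
glucose: dilute stock: 0.361% ÷ 15.6% × 256 mL = 5.92 mL
ferric chloride: C1V1 = C2V2 → 0.827 mM × 256 mL ÷ 33.1 mM = 6.40 mL
casamino acids: dilute stock: 0.548% ÷ 10.8% × 256 mL = 12.99 mL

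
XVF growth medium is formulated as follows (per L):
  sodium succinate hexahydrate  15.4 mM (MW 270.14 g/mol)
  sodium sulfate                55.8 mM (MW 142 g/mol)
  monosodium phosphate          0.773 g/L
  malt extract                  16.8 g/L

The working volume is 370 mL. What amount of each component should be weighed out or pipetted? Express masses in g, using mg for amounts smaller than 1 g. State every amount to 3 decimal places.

Scale factor relative to 1 L: 0.37.
sodium succinate hexahydrate: 15.4 mmol/L × 270.14 g/mol × 0.37 L ÷ 1000 = 1.539 g
sodium sulfate: 55.8 mmol/L × 142 g/mol × 0.37 L ÷ 1000 = 2.932 g
monosodium phosphate: 0.773 g/L × 0.37 L = 0.28601 g = 286.010 mg
malt extract: 16.8 g/L × 0.37 L = 6.216 g

sodium succinate hexahydrate 1.539 g; sodium sulfate 2.932 g; monosodium phosphate 286.010 mg; malt extract 6.216 g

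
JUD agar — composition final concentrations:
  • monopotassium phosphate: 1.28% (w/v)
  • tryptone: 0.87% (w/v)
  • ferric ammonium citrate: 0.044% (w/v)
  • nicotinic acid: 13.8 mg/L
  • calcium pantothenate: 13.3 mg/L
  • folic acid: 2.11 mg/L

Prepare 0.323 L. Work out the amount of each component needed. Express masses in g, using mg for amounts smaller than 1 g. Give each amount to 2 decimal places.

Working volume: 0.323 L.
monopotassium phosphate: 1.28 g per 100 mL × 323 mL ÷ 100 = 4.13 g
tryptone: 0.87% w/v = 8.7 g/L → 8.7 × 0.323 L = 2.81 g
ferric ammonium citrate: 0.044 g per 100 mL × 323 mL ÷ 100 = 0.14212 g = 142.12 mg
nicotinic acid: 13.8 mg/L × 0.323 L = 4.46 mg
calcium pantothenate: 13.3 mg/L × 0.323 L = 4.30 mg
folic acid: 2.11 mg/L × 0.323 L = 0.68 mg

monopotassium phosphate 4.13 g; tryptone 2.81 g; ferric ammonium citrate 142.12 mg; nicotinic acid 4.46 mg; calcium pantothenate 4.30 mg; folic acid 0.68 mg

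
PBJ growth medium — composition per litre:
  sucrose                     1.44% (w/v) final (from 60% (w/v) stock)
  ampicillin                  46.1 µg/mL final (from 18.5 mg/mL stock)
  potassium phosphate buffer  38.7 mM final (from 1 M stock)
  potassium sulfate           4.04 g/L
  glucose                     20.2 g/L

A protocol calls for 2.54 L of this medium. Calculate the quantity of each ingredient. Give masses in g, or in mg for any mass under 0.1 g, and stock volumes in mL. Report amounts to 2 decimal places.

Scale factor relative to 1 L: 2.54.
sucrose: C1V1 = C2V2 → 1.44% ÷ 60% × 2540 mL = 60.96 mL
ampicillin: V = C2·V2/C1 = 46.1 µg/mL × 2540 mL ÷ 18500 µg/mL = 6.33 mL
potassium phosphate buffer: C1V1 = C2V2 → 38.7 mM × 2540 mL ÷ 1000 mM = 98.30 mL
potassium sulfate: 4.04 g/L × 2.54 L = 10.26 g
glucose: 20.2 g/L × 2.54 L = 51.31 g

sucrose 60.96 mL; ampicillin 6.33 mL; potassium phosphate buffer 98.30 mL; potassium sulfate 10.26 g; glucose 51.31 g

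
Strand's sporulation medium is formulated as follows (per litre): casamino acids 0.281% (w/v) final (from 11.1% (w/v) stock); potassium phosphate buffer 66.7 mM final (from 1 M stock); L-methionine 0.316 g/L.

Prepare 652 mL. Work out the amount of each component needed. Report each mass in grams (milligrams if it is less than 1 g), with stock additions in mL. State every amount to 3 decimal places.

casamino acids 16.506 mL; potassium phosphate buffer 43.488 mL; L-methionine 206.032 mg

Target volume = 652 mL = 0.652 L.
casamino acids: dilute stock: 0.281% ÷ 11.1% × 652 mL = 16.506 mL
potassium phosphate buffer: C1V1 = C2V2 → 66.7 mM × 652 mL ÷ 1000 mM = 43.488 mL
L-methionine: 0.316 g/L × 0.652 L = 0.206032 g = 206.032 mg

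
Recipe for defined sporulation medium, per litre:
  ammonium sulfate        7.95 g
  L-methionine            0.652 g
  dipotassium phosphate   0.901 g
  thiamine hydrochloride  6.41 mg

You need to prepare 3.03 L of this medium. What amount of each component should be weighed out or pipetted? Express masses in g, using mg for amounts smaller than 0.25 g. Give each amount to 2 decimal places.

ammonium sulfate 24.09 g; L-methionine 1.98 g; dipotassium phosphate 2.73 g; thiamine hydrochloride 19.42 mg

Ratio of target to recipe volume: 3030 / 1000 = 3.03.
ammonium sulfate: 7.95 g × (3030 mL / 1000 mL) = 24.09 g
L-methionine: 0.652 g × (3030 mL / 1000 mL) = 1.98 g
dipotassium phosphate: 0.901 g × (3030 mL / 1000 mL) = 2.73 g
thiamine hydrochloride: 6.41 mg × (3030 mL / 1000 mL) = 19.42 mg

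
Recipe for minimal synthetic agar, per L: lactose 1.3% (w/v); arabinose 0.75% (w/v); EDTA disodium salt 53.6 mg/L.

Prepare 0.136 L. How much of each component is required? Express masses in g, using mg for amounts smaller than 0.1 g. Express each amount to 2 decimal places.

lactose 1.77 g; arabinose 1.02 g; EDTA disodium salt 7.29 mg

Working volume: 0.136 L.
lactose: 1.3 g per 100 mL × 136 mL ÷ 100 = 1.77 g
arabinose: 0.75% w/v = 7.5 g/L → 7.5 × 0.136 L = 1.02 g
EDTA disodium salt: 53.6 mg/L × 0.136 L = 7.29 mg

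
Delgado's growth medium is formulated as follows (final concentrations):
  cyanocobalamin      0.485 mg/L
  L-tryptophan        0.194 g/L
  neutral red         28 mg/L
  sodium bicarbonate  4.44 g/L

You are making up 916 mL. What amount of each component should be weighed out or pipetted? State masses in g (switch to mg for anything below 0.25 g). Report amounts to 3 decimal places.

cyanocobalamin 0.444 mg; L-tryptophan 177.704 mg; neutral red 25.648 mg; sodium bicarbonate 4.067 g

Scale factor relative to 1 L: 0.916.
cyanocobalamin: 0.485 mg/L × 0.916 L = 0.444 mg
L-tryptophan: 0.194 g/L × 0.916 L = 0.177704 g = 177.704 mg
neutral red: 28 mg/L × 0.916 L = 25.648 mg
sodium bicarbonate: 4.44 g/L × 0.916 L = 4.067 g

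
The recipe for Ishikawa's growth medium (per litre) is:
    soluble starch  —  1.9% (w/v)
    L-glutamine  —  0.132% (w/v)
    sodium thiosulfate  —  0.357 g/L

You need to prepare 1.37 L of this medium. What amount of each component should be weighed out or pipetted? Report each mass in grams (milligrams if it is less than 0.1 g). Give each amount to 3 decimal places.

soluble starch 26.030 g; L-glutamine 1.808 g; sodium thiosulfate 0.489 g

Scale factor relative to 1 L: 1.37.
soluble starch: 1.9% w/v = 19 g/L → 19 × 1.37 L = 26.030 g
L-glutamine: 0.132% w/v = 1.32 g/L → 1.32 × 1.37 L = 1.808 g
sodium thiosulfate: 0.357 g/L × 1.37 L = 0.489 g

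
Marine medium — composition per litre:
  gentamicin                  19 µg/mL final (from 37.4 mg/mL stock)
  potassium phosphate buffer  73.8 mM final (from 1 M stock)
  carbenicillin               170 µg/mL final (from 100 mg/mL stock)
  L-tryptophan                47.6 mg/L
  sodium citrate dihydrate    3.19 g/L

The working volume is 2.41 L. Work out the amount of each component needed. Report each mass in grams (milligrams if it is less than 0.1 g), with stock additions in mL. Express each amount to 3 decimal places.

Scale factor relative to 1 L: 2.41.
gentamicin: V = C2·V2/C1 = 19 µg/mL × 2410 mL ÷ 37400 µg/mL = 1.224 mL
potassium phosphate buffer: V = C2·V2/C1 = 73.8 mM × 2410 mL ÷ 1000 mM = 177.858 mL
carbenicillin: V = C2·V2/C1 = 170 µg/mL × 2410 mL ÷ 100000 µg/mL = 4.097 mL
L-tryptophan: 47.6 mg/L × 2.41 L = 114.716 mg = 0.115 g
sodium citrate dihydrate: 3.19 g/L × 2.41 L = 7.688 g

gentamicin 1.224 mL; potassium phosphate buffer 177.858 mL; carbenicillin 4.097 mL; L-tryptophan 0.115 g; sodium citrate dihydrate 7.688 g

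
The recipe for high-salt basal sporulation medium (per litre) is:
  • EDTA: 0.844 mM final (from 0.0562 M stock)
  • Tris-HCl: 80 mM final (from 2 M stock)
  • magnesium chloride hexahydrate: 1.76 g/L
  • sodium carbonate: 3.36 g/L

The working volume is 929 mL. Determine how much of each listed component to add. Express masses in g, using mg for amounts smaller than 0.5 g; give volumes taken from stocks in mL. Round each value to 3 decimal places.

EDTA 13.952 mL; Tris-HCl 37.160 mL; magnesium chloride hexahydrate 1.635 g; sodium carbonate 3.121 g

Working volume: 929 mL = 0.929 L.
EDTA: C1V1 = C2V2 → 0.844 mM × 929 mL ÷ 56.2 mM = 13.952 mL
Tris-HCl: C1V1 = C2V2 → 80 mM × 929 mL ÷ 2000 mM = 37.160 mL
magnesium chloride hexahydrate: 1.76 g/L × 0.929 L = 1.635 g
sodium carbonate: 3.36 g/L × 0.929 L = 3.121 g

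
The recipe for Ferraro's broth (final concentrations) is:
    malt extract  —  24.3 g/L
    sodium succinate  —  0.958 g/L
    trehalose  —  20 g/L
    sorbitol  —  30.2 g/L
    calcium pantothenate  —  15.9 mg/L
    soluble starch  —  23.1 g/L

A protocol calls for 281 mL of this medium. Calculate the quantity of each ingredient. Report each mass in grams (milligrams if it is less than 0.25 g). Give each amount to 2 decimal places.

malt extract 6.83 g; sodium succinate 0.27 g; trehalose 5.62 g; sorbitol 8.49 g; calcium pantothenate 4.47 mg; soluble starch 6.49 g

Scale factor relative to 1 L: 0.281.
malt extract: 24.3 g/L × 0.281 L = 6.83 g
sodium succinate: 0.958 g/L × 0.281 L = 0.27 g
trehalose: 20 g/L × 0.281 L = 5.62 g
sorbitol: 30.2 g/L × 0.281 L = 8.49 g
calcium pantothenate: 15.9 mg/L × 0.281 L = 4.47 mg
soluble starch: 23.1 g/L × 0.281 L = 6.49 g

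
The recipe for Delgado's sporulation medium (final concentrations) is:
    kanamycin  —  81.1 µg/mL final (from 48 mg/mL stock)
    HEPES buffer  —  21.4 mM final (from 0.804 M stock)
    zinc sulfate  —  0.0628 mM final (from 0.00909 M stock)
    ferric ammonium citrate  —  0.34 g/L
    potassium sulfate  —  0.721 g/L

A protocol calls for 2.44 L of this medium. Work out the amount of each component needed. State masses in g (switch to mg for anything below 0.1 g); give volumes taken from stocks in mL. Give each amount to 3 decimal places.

kanamycin 4.123 mL; HEPES buffer 64.945 mL; zinc sulfate 16.857 mL; ferric ammonium citrate 0.830 g; potassium sulfate 1.759 g

Scale factor relative to 1 L: 2.44.
kanamycin: dilute stock: 81.1 µg/mL × 2440 mL ÷ 48000 µg/mL = 4.123 mL
HEPES buffer: C1V1 = C2V2 → 21.4 mM × 2440 mL ÷ 804 mM = 64.945 mL
zinc sulfate: V = C2·V2/C1 = 0.0628 mM × 2440 mL ÷ 9.09 mM = 16.857 mL
ferric ammonium citrate: 0.34 g/L × 2.44 L = 0.830 g
potassium sulfate: 0.721 g/L × 2.44 L = 1.759 g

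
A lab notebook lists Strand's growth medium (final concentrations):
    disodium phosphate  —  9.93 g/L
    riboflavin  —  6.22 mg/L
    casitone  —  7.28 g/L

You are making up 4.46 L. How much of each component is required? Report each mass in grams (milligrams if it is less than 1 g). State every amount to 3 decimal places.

Working volume: 4.46 L.
disodium phosphate: 9.93 g/L × 4.46 L = 44.288 g
riboflavin: 6.22 mg/L × 4.46 L = 27.741 mg
casitone: 7.28 g/L × 4.46 L = 32.469 g

disodium phosphate 44.288 g; riboflavin 27.741 mg; casitone 32.469 g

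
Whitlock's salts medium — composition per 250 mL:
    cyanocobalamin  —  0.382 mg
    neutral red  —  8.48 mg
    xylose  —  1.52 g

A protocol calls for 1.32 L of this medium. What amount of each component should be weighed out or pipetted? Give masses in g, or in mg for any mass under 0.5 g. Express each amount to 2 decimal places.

Scale factor = 1320 mL / 250 mL = 5.28.
cyanocobalamin: 0.382 mg × (1320 mL / 250 mL) = 2.02 mg
neutral red: 8.48 mg × (1320 mL / 250 mL) = 44.77 mg
xylose: 1.52 g × (1320 mL / 250 mL) = 8.03 g

cyanocobalamin 2.02 mg; neutral red 44.77 mg; xylose 8.03 g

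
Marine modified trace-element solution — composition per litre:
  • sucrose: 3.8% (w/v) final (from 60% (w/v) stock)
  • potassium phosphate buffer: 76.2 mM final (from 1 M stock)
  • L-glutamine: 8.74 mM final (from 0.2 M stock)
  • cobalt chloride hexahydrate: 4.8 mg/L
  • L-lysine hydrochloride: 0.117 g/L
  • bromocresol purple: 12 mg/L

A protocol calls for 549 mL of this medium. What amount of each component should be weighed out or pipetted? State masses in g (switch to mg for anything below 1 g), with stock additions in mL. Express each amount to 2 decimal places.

Scale factor relative to 1 L: 0.549.
sucrose: C1V1 = C2V2 → 3.8% ÷ 60% × 549 mL = 34.77 mL
potassium phosphate buffer: V = C2·V2/C1 = 76.2 mM × 549 mL ÷ 1000 mM = 41.83 mL
L-glutamine: C1V1 = C2V2 → 8.74 mM × 549 mL ÷ 200 mM = 23.99 mL
cobalt chloride hexahydrate: 4.8 mg/L × 0.549 L = 2.64 mg
L-lysine hydrochloride: 0.117 g/L × 0.549 L = 0.064233 g = 64.23 mg
bromocresol purple: 12 mg/L × 0.549 L = 6.59 mg

sucrose 34.77 mL; potassium phosphate buffer 41.83 mL; L-glutamine 23.99 mL; cobalt chloride hexahydrate 2.64 mg; L-lysine hydrochloride 64.23 mg; bromocresol purple 6.59 mg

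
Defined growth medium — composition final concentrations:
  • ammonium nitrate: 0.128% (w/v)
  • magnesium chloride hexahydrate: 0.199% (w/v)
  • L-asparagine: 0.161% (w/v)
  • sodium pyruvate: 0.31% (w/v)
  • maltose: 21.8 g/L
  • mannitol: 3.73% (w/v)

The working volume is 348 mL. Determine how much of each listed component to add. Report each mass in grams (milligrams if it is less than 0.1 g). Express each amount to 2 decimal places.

ammonium nitrate 0.45 g; magnesium chloride hexahydrate 0.69 g; L-asparagine 0.56 g; sodium pyruvate 1.08 g; maltose 7.59 g; mannitol 12.98 g

Target volume = 348 mL = 0.348 L.
ammonium nitrate: 0.128% w/v = 1.28 g/L → 1.28 × 0.348 L = 0.45 g
magnesium chloride hexahydrate: 0.199% w/v = 1.99 g/L → 1.99 × 0.348 L = 0.69 g
L-asparagine: 0.161% w/v = 1.61 g/L → 1.61 × 0.348 L = 0.56 g
sodium pyruvate: 0.31% w/v = 3.1 g/L → 3.1 × 0.348 L = 1.08 g
maltose: 21.8 g/L × 0.348 L = 7.59 g
mannitol: 3.73 g per 100 mL × 348 mL ÷ 100 = 12.98 g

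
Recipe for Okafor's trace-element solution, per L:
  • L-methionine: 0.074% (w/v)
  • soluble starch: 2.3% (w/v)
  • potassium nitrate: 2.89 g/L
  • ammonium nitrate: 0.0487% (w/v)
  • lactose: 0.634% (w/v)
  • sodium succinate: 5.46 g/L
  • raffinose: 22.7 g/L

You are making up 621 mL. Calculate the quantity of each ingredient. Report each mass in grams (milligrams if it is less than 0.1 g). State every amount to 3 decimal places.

L-methionine 0.460 g; soluble starch 14.283 g; potassium nitrate 1.795 g; ammonium nitrate 0.302 g; lactose 3.937 g; sodium succinate 3.391 g; raffinose 14.097 g

Working volume: 621 mL = 0.621 L.
L-methionine: 0.074 g per 100 mL × 621 mL ÷ 100 = 0.460 g
soluble starch: 2.3% w/v = 23 g/L → 23 × 0.621 L = 14.283 g
potassium nitrate: 2.89 g/L × 0.621 L = 1.795 g
ammonium nitrate: 0.0487% w/v = 0.487 g/L → 0.487 × 0.621 L = 0.302 g
lactose: 0.634 g per 100 mL × 621 mL ÷ 100 = 3.937 g
sodium succinate: 5.46 g/L × 0.621 L = 3.391 g
raffinose: 22.7 g/L × 0.621 L = 14.097 g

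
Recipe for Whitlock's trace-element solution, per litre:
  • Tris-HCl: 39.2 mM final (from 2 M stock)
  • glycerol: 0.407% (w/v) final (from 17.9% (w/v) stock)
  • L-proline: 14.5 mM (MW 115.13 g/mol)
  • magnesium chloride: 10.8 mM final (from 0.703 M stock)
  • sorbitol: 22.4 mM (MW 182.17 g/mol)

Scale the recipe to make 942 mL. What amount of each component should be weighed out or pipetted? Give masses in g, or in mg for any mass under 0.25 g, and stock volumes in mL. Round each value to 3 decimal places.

Tris-HCl 18.463 mL; glycerol 21.419 mL; L-proline 1.573 g; magnesium chloride 14.472 mL; sorbitol 3.844 g

Working volume: 942 mL = 0.942 L.
Tris-HCl: V = C2·V2/C1 = 39.2 mM × 942 mL ÷ 2000 mM = 18.463 mL
glycerol: C1V1 = C2V2 → 0.407% ÷ 17.9% × 942 mL = 21.419 mL
L-proline: 14.5 mmol/L × 115.13 g/mol × 0.942 L ÷ 1000 = 1.573 g
magnesium chloride: dilute stock: 10.8 mM × 942 mL ÷ 703 mM = 14.472 mL
sorbitol: 22.4 mmol/L × 182.17 g/mol × 0.942 L ÷ 1000 = 3.844 g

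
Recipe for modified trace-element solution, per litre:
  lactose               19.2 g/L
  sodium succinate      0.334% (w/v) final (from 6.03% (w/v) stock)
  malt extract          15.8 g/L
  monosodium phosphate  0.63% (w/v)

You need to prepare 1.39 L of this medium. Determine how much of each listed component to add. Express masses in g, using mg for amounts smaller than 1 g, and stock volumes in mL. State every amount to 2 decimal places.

Scale factor relative to 1 L: 1.39.
lactose: 19.2 g/L × 1.39 L = 26.69 g
sodium succinate: C1V1 = C2V2 → 0.334% ÷ 6.03% × 1390 mL = 76.99 mL
malt extract: 15.8 g/L × 1.39 L = 21.96 g
monosodium phosphate: 0.63 g per 100 mL × 1390 mL ÷ 100 = 8.76 g

lactose 26.69 g; sodium succinate 76.99 mL; malt extract 21.96 g; monosodium phosphate 8.76 g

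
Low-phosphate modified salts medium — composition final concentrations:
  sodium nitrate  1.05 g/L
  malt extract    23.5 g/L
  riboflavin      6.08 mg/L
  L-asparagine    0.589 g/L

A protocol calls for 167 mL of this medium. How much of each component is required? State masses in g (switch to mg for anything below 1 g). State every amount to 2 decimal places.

Target volume = 167 mL = 0.167 L.
sodium nitrate: 1.05 g/L × 0.167 L = 0.17535 g = 175.35 mg
malt extract: 23.5 g/L × 0.167 L = 3.92 g
riboflavin: 6.08 mg/L × 0.167 L = 1.02 mg
L-asparagine: 0.589 g/L × 0.167 L = 0.098363 g = 98.36 mg

sodium nitrate 175.35 mg; malt extract 3.92 g; riboflavin 1.02 mg; L-asparagine 98.36 mg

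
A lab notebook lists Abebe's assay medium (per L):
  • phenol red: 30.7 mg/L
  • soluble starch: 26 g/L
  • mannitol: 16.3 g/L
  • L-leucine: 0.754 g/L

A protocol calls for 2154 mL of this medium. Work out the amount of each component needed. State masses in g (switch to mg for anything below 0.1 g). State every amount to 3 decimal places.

Scale factor relative to 1 L: 2.154.
phenol red: 30.7 mg/L × 2.154 L = 66.128 mg
soluble starch: 26 g/L × 2.154 L = 56.004 g
mannitol: 16.3 g/L × 2.154 L = 35.110 g
L-leucine: 0.754 g/L × 2.154 L = 1.624 g

phenol red 66.128 mg; soluble starch 56.004 g; mannitol 35.110 g; L-leucine 1.624 g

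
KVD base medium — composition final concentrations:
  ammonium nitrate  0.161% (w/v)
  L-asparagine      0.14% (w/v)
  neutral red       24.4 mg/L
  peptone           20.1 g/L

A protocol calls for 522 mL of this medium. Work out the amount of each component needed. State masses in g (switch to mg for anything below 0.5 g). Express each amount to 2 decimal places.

Scale factor relative to 1 L: 0.522.
ammonium nitrate: 0.161 g per 100 mL × 522 mL ÷ 100 = 0.84 g
L-asparagine: 0.14 g per 100 mL × 522 mL ÷ 100 = 0.73 g
neutral red: 24.4 mg/L × 0.522 L = 12.74 mg
peptone: 20.1 g/L × 0.522 L = 10.49 g

ammonium nitrate 0.84 g; L-asparagine 0.73 g; neutral red 12.74 mg; peptone 10.49 g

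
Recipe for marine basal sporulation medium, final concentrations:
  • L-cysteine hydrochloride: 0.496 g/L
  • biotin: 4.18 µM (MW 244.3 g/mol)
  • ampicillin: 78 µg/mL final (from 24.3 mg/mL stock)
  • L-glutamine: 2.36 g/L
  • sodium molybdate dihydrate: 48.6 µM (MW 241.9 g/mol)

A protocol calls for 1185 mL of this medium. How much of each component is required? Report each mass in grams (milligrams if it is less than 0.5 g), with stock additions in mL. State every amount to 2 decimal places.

L-cysteine hydrochloride 0.59 g; biotin 1.21 mg; ampicillin 3.80 mL; L-glutamine 2.80 g; sodium molybdate dihydrate 13.93 mg

Target volume = 1185 mL = 1.185 L.
L-cysteine hydrochloride: 0.496 g/L × 1.185 L = 0.59 g
biotin: 4.18 µmol/L × 244.3 g/mol × 1.185 L ÷ 1000 = 1.21 mg
ampicillin: C1V1 = C2V2 → 78 µg/mL × 1185 mL ÷ 24300 µg/mL = 3.80 mL
L-glutamine: 2.36 g/L × 1.185 L = 2.80 g
sodium molybdate dihydrate: 48.6 µmol/L × 241.9 g/mol × 1.185 L ÷ 1000 = 13.93 mg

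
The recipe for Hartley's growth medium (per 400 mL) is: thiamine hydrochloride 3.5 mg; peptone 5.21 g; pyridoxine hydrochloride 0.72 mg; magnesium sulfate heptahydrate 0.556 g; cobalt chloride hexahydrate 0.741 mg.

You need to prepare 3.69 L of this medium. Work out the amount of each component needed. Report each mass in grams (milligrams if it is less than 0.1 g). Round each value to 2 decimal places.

Scale factor = 3690 mL / 400 mL = 9.225.
thiamine hydrochloride: 3.5 mg × (3690 mL / 400 mL) = 32.29 mg
peptone: 5.21 g × (3690 mL / 400 mL) = 48.06 g
pyridoxine hydrochloride: 0.72 mg × (3690 mL / 400 mL) = 6.64 mg
magnesium sulfate heptahydrate: 0.556 g × (3690 mL / 400 mL) = 5.13 g
cobalt chloride hexahydrate: 0.741 mg × (3690 mL / 400 mL) = 6.84 mg

thiamine hydrochloride 32.29 mg; peptone 48.06 g; pyridoxine hydrochloride 6.64 mg; magnesium sulfate heptahydrate 5.13 g; cobalt chloride hexahydrate 6.84 mg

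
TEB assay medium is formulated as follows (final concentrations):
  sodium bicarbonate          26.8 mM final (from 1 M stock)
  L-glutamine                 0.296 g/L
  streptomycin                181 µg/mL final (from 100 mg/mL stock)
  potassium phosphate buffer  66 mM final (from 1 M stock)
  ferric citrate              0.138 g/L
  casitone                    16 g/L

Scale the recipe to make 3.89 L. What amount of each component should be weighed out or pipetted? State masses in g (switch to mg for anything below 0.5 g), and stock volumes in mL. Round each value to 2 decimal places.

Working volume: 3.89 L.
sodium bicarbonate: C1V1 = C2V2 → 26.8 mM × 3890 mL ÷ 1000 mM = 104.25 mL
L-glutamine: 0.296 g/L × 3.89 L = 1.15 g
streptomycin: C1V1 = C2V2 → 181 µg/mL × 3890 mL ÷ 100000 µg/mL = 7.04 mL
potassium phosphate buffer: dilute stock: 66 mM × 3890 mL ÷ 1000 mM = 256.74 mL
ferric citrate: 0.138 g/L × 3.89 L = 0.54 g
casitone: 16 g/L × 3.89 L = 62.24 g

sodium bicarbonate 104.25 mL; L-glutamine 1.15 g; streptomycin 7.04 mL; potassium phosphate buffer 256.74 mL; ferric citrate 0.54 g; casitone 62.24 g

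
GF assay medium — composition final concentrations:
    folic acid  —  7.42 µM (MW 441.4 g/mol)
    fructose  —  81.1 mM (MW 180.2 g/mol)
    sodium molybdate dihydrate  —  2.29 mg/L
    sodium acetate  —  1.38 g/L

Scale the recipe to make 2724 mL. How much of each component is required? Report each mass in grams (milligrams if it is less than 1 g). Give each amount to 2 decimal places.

Target volume = 2724 mL = 2.724 L.
folic acid: 7.42 µmol/L × 441.4 g/mol × 2.724 L ÷ 1000 = 8.92 mg
fructose: 81.1 mmol/L × 180.2 g/mol × 2.724 L ÷ 1000 = 39.81 g
sodium molybdate dihydrate: 2.29 mg/L × 2.724 L = 6.24 mg
sodium acetate: 1.38 g/L × 2.724 L = 3.76 g

folic acid 8.92 mg; fructose 39.81 g; sodium molybdate dihydrate 6.24 mg; sodium acetate 3.76 g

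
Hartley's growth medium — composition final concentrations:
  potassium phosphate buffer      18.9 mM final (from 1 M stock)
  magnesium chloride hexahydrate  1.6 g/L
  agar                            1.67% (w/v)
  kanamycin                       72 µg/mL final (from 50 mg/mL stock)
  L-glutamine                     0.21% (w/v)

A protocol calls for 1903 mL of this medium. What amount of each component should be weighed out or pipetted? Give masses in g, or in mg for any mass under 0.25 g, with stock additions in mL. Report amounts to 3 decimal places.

potassium phosphate buffer 35.967 mL; magnesium chloride hexahydrate 3.045 g; agar 31.780 g; kanamycin 2.740 mL; L-glutamine 3.996 g

Working volume: 1903 mL = 1.903 L.
potassium phosphate buffer: C1V1 = C2V2 → 18.9 mM × 1903 mL ÷ 1000 mM = 35.967 mL
magnesium chloride hexahydrate: 1.6 g/L × 1.903 L = 3.045 g
agar: 1.67% w/v = 16.7 g/L → 16.7 × 1.903 L = 31.780 g
kanamycin: C1V1 = C2V2 → 72 µg/mL × 1903 mL ÷ 50000 µg/mL = 2.740 mL
L-glutamine: 0.21 g per 100 mL × 1903 mL ÷ 100 = 3.996 g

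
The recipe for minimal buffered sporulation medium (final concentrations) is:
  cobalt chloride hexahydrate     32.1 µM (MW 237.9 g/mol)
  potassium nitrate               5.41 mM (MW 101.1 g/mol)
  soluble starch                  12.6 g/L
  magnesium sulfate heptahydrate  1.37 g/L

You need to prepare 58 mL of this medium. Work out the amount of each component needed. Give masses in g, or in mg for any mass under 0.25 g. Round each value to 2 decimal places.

Target volume = 58 mL = 0.058 L.
cobalt chloride hexahydrate: 32.1 µmol/L × 237.9 g/mol × 0.058 L ÷ 1000 = 0.44 mg
potassium nitrate: 5.41 mmol/L × 101.1 mg/mmol × 0.058 L = 31.72 mg
soluble starch: 12.6 g/L × 0.058 L = 0.73 g
magnesium sulfate heptahydrate: 1.37 g/L × 0.058 L = 0.07946 g = 79.46 mg

cobalt chloride hexahydrate 0.44 mg; potassium nitrate 31.72 mg; soluble starch 0.73 g; magnesium sulfate heptahydrate 79.46 mg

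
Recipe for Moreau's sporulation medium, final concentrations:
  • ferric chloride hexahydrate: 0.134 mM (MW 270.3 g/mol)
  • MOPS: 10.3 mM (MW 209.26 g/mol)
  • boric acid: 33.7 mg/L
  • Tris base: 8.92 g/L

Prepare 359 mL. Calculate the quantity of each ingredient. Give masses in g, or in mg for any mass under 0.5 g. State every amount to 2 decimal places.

ferric chloride hexahydrate 13.00 mg; MOPS 0.77 g; boric acid 12.10 mg; Tris base 3.20 g

Target volume = 359 mL = 0.359 L.
ferric chloride hexahydrate: 0.134 mmol/L × 270.3 mg/mmol × 0.359 L = 13.00 mg
MOPS: 10.3 mmol/L × 209.26 g/mol × 0.359 L ÷ 1000 = 0.77 g
boric acid: 33.7 mg/L × 0.359 L = 12.10 mg
Tris base: 8.92 g/L × 0.359 L = 3.20 g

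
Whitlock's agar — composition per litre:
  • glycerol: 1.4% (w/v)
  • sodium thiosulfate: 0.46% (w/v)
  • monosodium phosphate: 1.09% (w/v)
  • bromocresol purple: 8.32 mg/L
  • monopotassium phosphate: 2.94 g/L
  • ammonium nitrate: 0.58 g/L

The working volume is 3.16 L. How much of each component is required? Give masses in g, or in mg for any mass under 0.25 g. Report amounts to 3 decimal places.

glycerol 44.240 g; sodium thiosulfate 14.536 g; monosodium phosphate 34.444 g; bromocresol purple 26.291 mg; monopotassium phosphate 9.290 g; ammonium nitrate 1.833 g

Scale factor relative to 1 L: 3.16.
glycerol: 1.4 g per 100 mL × 3160 mL ÷ 100 = 44.240 g
sodium thiosulfate: 0.46% w/v = 4.6 g/L → 4.6 × 3.16 L = 14.536 g
monosodium phosphate: 1.09% w/v = 10.9 g/L → 10.9 × 3.16 L = 34.444 g
bromocresol purple: 8.32 mg/L × 3.16 L = 26.291 mg
monopotassium phosphate: 2.94 g/L × 3.16 L = 9.290 g
ammonium nitrate: 0.58 g/L × 3.16 L = 1.833 g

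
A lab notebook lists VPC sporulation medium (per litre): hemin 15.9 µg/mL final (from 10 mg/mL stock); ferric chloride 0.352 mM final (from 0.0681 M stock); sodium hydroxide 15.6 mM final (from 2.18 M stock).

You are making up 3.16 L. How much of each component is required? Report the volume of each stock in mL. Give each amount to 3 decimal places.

hemin 5.024 mL; ferric chloride 16.334 mL; sodium hydroxide 22.613 mL

Scale factor relative to 1 L: 3.16.
hemin: C1V1 = C2V2 → 15.9 µg/mL × 3160 mL ÷ 10000 µg/mL = 5.024 mL
ferric chloride: C1V1 = C2V2 → 0.352 mM × 3160 mL ÷ 68.1 mM = 16.334 mL
sodium hydroxide: C1V1 = C2V2 → 15.6 mM × 3160 mL ÷ 2180 mM = 22.613 mL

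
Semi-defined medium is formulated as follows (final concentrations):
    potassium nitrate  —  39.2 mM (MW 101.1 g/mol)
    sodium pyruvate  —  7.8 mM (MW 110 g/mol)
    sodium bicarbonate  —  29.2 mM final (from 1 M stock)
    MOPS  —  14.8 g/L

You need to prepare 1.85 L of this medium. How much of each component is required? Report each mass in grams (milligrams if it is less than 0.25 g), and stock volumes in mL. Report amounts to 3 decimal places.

potassium nitrate 7.332 g; sodium pyruvate 1.587 g; sodium bicarbonate 54.020 mL; MOPS 27.380 g

Scale factor relative to 1 L: 1.85.
potassium nitrate: 39.2 mmol/L × 101.1 g/mol × 1.85 L ÷ 1000 = 7.332 g
sodium pyruvate: 7.8 mmol/L × 110 g/mol × 1.85 L ÷ 1000 = 1.587 g
sodium bicarbonate: dilute stock: 29.2 mM × 1850 mL ÷ 1000 mM = 54.020 mL
MOPS: 14.8 g/L × 1.85 L = 27.380 g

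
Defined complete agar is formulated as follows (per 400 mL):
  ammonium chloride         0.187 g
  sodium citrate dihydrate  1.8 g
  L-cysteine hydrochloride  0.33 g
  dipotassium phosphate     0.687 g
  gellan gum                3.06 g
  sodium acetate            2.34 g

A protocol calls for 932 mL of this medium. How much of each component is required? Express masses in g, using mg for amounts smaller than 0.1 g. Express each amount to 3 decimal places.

ammonium chloride 0.436 g; sodium citrate dihydrate 4.194 g; L-cysteine hydrochloride 0.769 g; dipotassium phosphate 1.601 g; gellan gum 7.130 g; sodium acetate 5.452 g

Ratio of target to recipe volume: 932 / 400 = 2.33.
ammonium chloride: 0.187 g × (932 mL / 400 mL) = 0.436 g
sodium citrate dihydrate: 1.8 g × (932 mL / 400 mL) = 4.194 g
L-cysteine hydrochloride: 0.33 g × (932 mL / 400 mL) = 0.769 g
dipotassium phosphate: 0.687 g × (932 mL / 400 mL) = 1.601 g
gellan gum: 3.06 g × (932 mL / 400 mL) = 7.130 g
sodium acetate: 2.34 g × (932 mL / 400 mL) = 5.452 g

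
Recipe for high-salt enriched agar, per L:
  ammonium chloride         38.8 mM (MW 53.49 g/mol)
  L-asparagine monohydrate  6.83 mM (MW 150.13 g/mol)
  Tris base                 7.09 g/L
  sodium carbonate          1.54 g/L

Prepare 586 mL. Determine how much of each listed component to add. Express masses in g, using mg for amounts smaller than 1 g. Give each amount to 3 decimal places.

Working volume: 586 mL = 0.586 L.
ammonium chloride: 38.8 mmol/L × 53.49 g/mol × 0.586 L ÷ 1000 = 1.216 g
L-asparagine monohydrate: 6.83 mmol/L × 150.13 mg/mmol × 0.586 L = 600.877 mg
Tris base: 7.09 g/L × 0.586 L = 4.155 g
sodium carbonate: 1.54 g/L × 0.586 L = 0.90244 g = 902.440 mg

ammonium chloride 1.216 g; L-asparagine monohydrate 600.877 mg; Tris base 4.155 g; sodium carbonate 902.440 mg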